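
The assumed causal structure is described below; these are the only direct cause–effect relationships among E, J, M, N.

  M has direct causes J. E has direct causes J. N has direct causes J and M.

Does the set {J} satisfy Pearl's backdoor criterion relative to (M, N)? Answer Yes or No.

Yes

Backdoor paths from M to N (paths whose first edge points into M):
  P1: M <- J -> N
Condition 1 (no descendant of M in the set): holds — descendants of M are {N}; none are in {J}.
Condition 2 (every backdoor path blocked by {J}):
  P1: blocked at fork node J ∈ conditioning set.
{J} satisfies the backdoor criterion.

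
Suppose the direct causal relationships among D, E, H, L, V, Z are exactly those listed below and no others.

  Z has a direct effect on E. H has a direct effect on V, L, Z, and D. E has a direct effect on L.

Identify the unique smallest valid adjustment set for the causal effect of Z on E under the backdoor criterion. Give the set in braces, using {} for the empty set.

{}

Variables eligible for adjustment (non-descendants of Z, excluding Z and E): {D, H, V}.
Backdoor paths from Z to E:
  P1: Z <- H -> L <- E
Each backdoor path contains an unconditioned collider, so every path is already blocked with the empty conditioning set:
  P1: blocked at collider L (neither it nor any descendant is in the conditioning set).
The empty set is therefore the unique smallest valid set.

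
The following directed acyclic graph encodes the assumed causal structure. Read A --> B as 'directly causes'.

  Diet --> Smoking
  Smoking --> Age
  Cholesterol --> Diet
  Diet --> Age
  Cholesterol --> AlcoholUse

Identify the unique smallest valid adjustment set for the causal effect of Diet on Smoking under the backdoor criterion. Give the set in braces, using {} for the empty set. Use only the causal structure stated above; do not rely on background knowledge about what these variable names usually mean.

{}

Variables eligible for adjustment (non-descendants of Diet, excluding Diet and Smoking): {AlcoholUse, Cholesterol}.
Backdoor paths from Diet to Smoking:
  (none)
With no backdoor paths the empty set already satisfies the criterion, and it is trivially minimal.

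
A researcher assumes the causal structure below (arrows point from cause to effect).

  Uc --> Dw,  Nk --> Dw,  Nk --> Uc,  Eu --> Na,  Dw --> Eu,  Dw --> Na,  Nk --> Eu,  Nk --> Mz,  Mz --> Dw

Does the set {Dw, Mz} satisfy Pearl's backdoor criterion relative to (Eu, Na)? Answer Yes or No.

Yes

Backdoor paths from Eu to Na (paths whose first edge points into Eu):
  P1: Eu <- Nk -> Uc -> Dw -> Na
  P2: Eu <- Nk -> Mz -> Dw -> Na
  P3: Eu <- Nk -> Dw -> Na
  P4: Eu <- Dw -> Na
Condition 1 (no descendant of Eu in the set): holds — descendants of Eu are {Na}; none are in {Dw, Mz}.
Condition 2 (every backdoor path blocked by {Dw, Mz}):
  P1: blocked at chain node Dw ∈ conditioning set.
  P2: blocked at chain node Mz ∈ conditioning set.
  P3: blocked at chain node Dw ∈ conditioning set.
  P4: blocked at fork node Dw ∈ conditioning set.
{Dw, Mz} satisfies the backdoor criterion.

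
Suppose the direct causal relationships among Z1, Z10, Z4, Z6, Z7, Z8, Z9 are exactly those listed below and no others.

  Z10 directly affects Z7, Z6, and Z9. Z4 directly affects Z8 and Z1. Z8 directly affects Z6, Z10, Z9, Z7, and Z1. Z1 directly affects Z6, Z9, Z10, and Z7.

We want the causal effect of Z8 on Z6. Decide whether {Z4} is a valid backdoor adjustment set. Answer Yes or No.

Yes

Backdoor paths from Z8 to Z6 (paths whose first edge points into Z8):
  P1: Z8 <- Z4 -> Z1 -> Z10 -> Z6
  P2: Z8 <- Z4 -> Z1 -> Z9 <- Z10 -> Z6
  P3: Z8 <- Z4 -> Z1 -> Z7 <- Z10 -> Z6
  P4: Z8 <- Z4 -> Z1 -> Z6
Condition 1 (no descendant of Z8 in the set): holds — descendants of Z8 are {Z1, Z10, Z6, Z7, Z9}; none are in {Z4}.
Condition 2 (every backdoor path blocked by {Z4}):
  P1: blocked at fork node Z4 ∈ conditioning set.
  P2: blocked at fork node Z4 ∈ conditioning set.
  P3: blocked at fork node Z4 ∈ conditioning set.
  P4: blocked at fork node Z4 ∈ conditioning set.
{Z4} satisfies the backdoor criterion.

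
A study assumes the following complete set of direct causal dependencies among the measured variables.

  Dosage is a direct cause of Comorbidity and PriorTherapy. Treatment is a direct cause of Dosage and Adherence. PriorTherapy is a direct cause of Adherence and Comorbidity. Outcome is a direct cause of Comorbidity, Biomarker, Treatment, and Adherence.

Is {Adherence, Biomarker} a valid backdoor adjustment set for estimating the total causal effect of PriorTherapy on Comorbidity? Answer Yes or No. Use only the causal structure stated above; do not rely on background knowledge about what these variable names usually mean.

Backdoor paths from PriorTherapy to Comorbidity (paths whose first edge points into PriorTherapy):
  P1: PriorTherapy <- Dosage <- Treatment <- Outcome -> Comorbidity
  P2: PriorTherapy <- Dosage <- Treatment -> Adherence <- Outcome -> Comorbidity
  P3: PriorTherapy <- Dosage -> Comorbidity
Condition 1 (no descendant of PriorTherapy in the set): FAILS — Adherence is a descendant of PriorTherapy.
Condition 2 (every backdoor path blocked by {Adherence, Biomarker}):
  P1: open — no interior node is in the conditioning set.
  P2: open — collider(s) Adherence are conditioned on (or have a conditioned descendant) and no non-collider on the path is in the set.
  P3: open — no interior node is in the conditioning set.
{Adherence, Biomarker} does not satisfy the backdoor criterion.

No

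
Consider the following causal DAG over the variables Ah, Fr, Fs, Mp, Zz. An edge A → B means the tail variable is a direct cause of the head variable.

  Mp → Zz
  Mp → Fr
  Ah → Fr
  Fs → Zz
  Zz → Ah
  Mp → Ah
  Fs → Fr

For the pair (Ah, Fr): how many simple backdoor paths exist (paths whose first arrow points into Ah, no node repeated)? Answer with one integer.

A backdoor path from Ah to Fr is any simple undirected path whose first edge points into Ah (i.e. leaves Ah via a parent).
Parents of Ah: {Mp, Zz}.
Enumerating:
  P1: Ah <- Mp -> Zz <- Fs -> Fr
  P2: Ah <- Mp -> Fr
  P3: Ah <- Zz <- Mp -> Fr
  P4: Ah <- Zz <- Fs -> Fr
That exhausts the simple backdoor paths. Count: 4.

4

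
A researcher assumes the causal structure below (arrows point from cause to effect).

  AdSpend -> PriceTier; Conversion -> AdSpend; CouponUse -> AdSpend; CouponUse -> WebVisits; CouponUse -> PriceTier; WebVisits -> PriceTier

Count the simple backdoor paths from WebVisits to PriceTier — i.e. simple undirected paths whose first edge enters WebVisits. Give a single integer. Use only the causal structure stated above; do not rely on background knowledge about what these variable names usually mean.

2

A backdoor path from WebVisits to PriceTier is any simple undirected path whose first edge points into WebVisits (i.e. leaves WebVisits via a parent).
Parents of WebVisits: {CouponUse}.
Enumerating:
  P1: WebVisits <- CouponUse -> AdSpend -> PriceTier
  P2: WebVisits <- CouponUse -> PriceTier
That exhausts the simple backdoor paths. Count: 2.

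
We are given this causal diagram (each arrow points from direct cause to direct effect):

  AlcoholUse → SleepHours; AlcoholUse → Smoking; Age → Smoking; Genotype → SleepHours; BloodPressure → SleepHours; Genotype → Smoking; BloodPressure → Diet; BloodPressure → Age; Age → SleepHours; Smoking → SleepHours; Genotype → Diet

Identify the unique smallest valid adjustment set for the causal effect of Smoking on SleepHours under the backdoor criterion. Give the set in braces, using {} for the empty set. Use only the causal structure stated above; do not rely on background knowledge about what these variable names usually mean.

{Age, AlcoholUse, Genotype}

Variables eligible for adjustment (non-descendants of Smoking, excluding Smoking and SleepHours): {Age, AlcoholUse, BloodPressure, Diet, Genotype}.
Backdoor paths from Smoking to SleepHours:
  P1: Smoking <- AlcoholUse -> SleepHours
  P2: Smoking <- Age <- BloodPressure -> SleepHours
  P3: Smoking <- Age <- BloodPressure -> Diet <- Genotype -> SleepHours
  P4: Smoking <- Age -> SleepHours
  P5: Smoking <- Genotype -> SleepHours
  P6: Smoking <- Genotype -> Diet <- BloodPressure -> Age -> SleepHours
  P7: Smoking <- Genotype -> Diet <- BloodPressure -> SleepHours
The empty set is not sufficient: P1 (Smoking <- AlcoholUse -> SleepHours) has no collider blocking it and no conditioned non-collider, so it is open.
Try {Age, AlcoholUse, Genotype}:
  P1: blocked at fork node AlcoholUse ∈ conditioning set.
  P2: blocked at chain node Age ∈ conditioning set.
  P3: blocked at chain node Age ∈ conditioning set.
  P4: blocked at fork node Age ∈ conditioning set.
  P5: blocked at fork node Genotype ∈ conditioning set.
  P6: blocked at fork node Genotype ∈ conditioning set.
  P7: blocked at fork node Genotype ∈ conditioning set.
{Age, AlcoholUse, Genotype} contains no descendant of Smoking and blocks every backdoor path.
Every element of {Age, AlcoholUse, Genotype} is needed (dropping Age leaves P2 open; dropping AlcoholUse leaves P1 open; dropping Genotype leaves P5 open), so no proper subset is valid.
Among all size-3 subsets of the eligible variables, only {Age, AlcoholUse, Genotype} blocks every backdoor path, so it is the unique smallest valid adjustment set.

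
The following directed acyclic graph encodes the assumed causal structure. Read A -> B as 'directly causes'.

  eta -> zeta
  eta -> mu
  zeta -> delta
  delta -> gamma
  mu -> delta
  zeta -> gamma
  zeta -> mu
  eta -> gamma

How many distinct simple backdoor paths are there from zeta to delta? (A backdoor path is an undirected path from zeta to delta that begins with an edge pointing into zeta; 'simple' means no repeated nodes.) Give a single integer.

2

A backdoor path from zeta to delta is any simple undirected path whose first edge points into zeta (i.e. leaves zeta via a parent).
Parents of zeta: {eta}.
Enumerating:
  P1: zeta <- eta -> mu -> delta
  P2: zeta <- eta -> gamma <- delta
That exhausts the simple backdoor paths. Count: 2.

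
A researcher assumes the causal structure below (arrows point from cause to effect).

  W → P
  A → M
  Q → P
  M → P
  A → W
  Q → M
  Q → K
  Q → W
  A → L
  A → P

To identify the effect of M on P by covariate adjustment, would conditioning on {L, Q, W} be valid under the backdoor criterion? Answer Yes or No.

No

Backdoor paths from M to P (paths whose first edge points into M):
  P1: M <- A -> W <- Q -> P
  P2: M <- A -> W -> P
  P3: M <- A -> P
  P4: M <- Q -> W <- A -> P
  P5: M <- Q -> W -> P
  P6: M <- Q -> P
Condition 1 (no descendant of M in the set): holds — descendants of M are {P}; none are in {L, Q, W}.
Condition 2 (every backdoor path blocked by {L, Q, W}):
  P1: blocked at fork node Q ∈ conditioning set.
  P2: blocked at chain node W ∈ conditioning set.
  P3: open — no interior node is in the conditioning set.
  P4: blocked at fork node Q ∈ conditioning set.
  P5: blocked at fork node Q ∈ conditioning set.
  P6: blocked at fork node Q ∈ conditioning set.
{L, Q, W} does not satisfy the backdoor criterion.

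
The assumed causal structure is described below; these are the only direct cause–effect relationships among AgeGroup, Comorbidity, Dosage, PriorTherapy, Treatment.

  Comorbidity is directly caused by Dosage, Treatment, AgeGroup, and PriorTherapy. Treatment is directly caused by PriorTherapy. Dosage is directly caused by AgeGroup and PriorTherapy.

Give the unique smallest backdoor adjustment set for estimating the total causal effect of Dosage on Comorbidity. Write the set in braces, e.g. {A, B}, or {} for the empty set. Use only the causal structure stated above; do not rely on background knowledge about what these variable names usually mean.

{AgeGroup, PriorTherapy}

Variables eligible for adjustment (non-descendants of Dosage, excluding Dosage and Comorbidity): {AgeGroup, PriorTherapy, Treatment}.
Backdoor paths from Dosage to Comorbidity:
  P1: Dosage <- PriorTherapy -> Treatment -> Comorbidity
  P2: Dosage <- PriorTherapy -> Comorbidity
  P3: Dosage <- AgeGroup -> Comorbidity
The empty set is not sufficient: P1 (Dosage <- PriorTherapy -> Treatment -> Comorbidity) has no collider blocking it and no conditioned non-collider, so it is open.
Try {AgeGroup, PriorTherapy}:
  P1: blocked at fork node PriorTherapy ∈ conditioning set.
  P2: blocked at fork node PriorTherapy ∈ conditioning set.
  P3: blocked at fork node AgeGroup ∈ conditioning set.
{AgeGroup, PriorTherapy} contains no descendant of Dosage and blocks every backdoor path.
Every element of {AgeGroup, PriorTherapy} is needed (dropping AgeGroup leaves P3 open; dropping PriorTherapy leaves P1 open), so no proper subset is valid.
Among all size-2 subsets of the eligible variables, only {AgeGroup, PriorTherapy} blocks every backdoor path, so it is the unique smallest valid adjustment set.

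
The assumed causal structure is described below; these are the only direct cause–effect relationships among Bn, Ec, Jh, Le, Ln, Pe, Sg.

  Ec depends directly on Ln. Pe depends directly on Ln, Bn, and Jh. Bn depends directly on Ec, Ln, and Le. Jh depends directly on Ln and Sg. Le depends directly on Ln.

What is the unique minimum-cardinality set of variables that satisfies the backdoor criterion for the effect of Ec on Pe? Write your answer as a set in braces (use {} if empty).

{Ln}

Variables eligible for adjustment (non-descendants of Ec, excluding Ec and Pe): {Jh, Le, Ln, Sg}.
Backdoor paths from Ec to Pe:
  P1: Ec <- Ln -> Le -> Bn -> Pe
  P2: Ec <- Ln -> Jh -> Pe
  P3: Ec <- Ln -> Bn -> Pe
  P4: Ec <- Ln -> Pe
The empty set is not sufficient: P1 (Ec <- Ln -> Le -> Bn -> Pe) has no collider blocking it and no conditioned non-collider, so it is open.
Try {Ln}:
  P1: blocked at fork node Ln ∈ conditioning set.
  P2: blocked at fork node Ln ∈ conditioning set.
  P3: blocked at fork node Ln ∈ conditioning set.
  P4: blocked at fork node Ln ∈ conditioning set.
{Ln} contains no descendant of Ec and blocks every backdoor path.
No other singleton works — e.g. {Le} leaves P2 open — so {Ln} is the unique smallest valid adjustment set.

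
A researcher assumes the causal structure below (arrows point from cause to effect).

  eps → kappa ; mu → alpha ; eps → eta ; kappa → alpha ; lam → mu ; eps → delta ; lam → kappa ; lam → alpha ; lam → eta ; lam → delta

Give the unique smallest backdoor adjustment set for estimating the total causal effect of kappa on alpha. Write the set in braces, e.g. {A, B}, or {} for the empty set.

{lam}

Variables eligible for adjustment (non-descendants of kappa, excluding kappa and alpha): {delta, eps, eta, lam, mu}.
Backdoor paths from kappa to alpha:
  P1: kappa <- lam -> mu -> alpha
  P2: kappa <- lam -> alpha
  P3: kappa <- eps -> eta <- lam -> mu -> alpha
  P4: kappa <- eps -> eta <- lam -> alpha
  P5: kappa <- eps -> delta <- lam -> mu -> alpha
  P6: kappa <- eps -> delta <- lam -> alpha
The empty set is not sufficient: P1 (kappa <- lam -> mu -> alpha) has no collider blocking it and no conditioned non-collider, so it is open.
Try {lam}:
  P1: blocked at fork node lam ∈ conditioning set.
  P2: blocked at fork node lam ∈ conditioning set.
  P3: blocked at collider eta (neither it nor any descendant is in the conditioning set).
  P4: blocked at collider eta (neither it nor any descendant is in the conditioning set).
  P5: blocked at collider delta (neither it nor any descendant is in the conditioning set).
  P6: blocked at collider delta (neither it nor any descendant is in the conditioning set).
{lam} contains no descendant of kappa and blocks every backdoor path.
No other singleton works — e.g. {eps} leaves P1 open — so {lam} is the unique smallest valid adjustment set.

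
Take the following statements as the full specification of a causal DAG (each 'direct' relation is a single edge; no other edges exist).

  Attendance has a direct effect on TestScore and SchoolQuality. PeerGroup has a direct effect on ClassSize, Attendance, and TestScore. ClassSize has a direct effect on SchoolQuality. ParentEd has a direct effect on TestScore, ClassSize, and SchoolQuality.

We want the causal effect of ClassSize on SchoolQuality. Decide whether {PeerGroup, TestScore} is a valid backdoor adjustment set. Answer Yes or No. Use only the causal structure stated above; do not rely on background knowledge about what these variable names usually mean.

No

Backdoor paths from ClassSize to SchoolQuality (paths whose first edge points into ClassSize):
  P1: ClassSize <- ParentEd -> TestScore <- PeerGroup -> Attendance -> SchoolQuality
  P2: ClassSize <- ParentEd -> TestScore <- Attendance -> SchoolQuality
  P3: ClassSize <- ParentEd -> SchoolQuality
  P4: ClassSize <- PeerGroup -> Attendance -> TestScore <- ParentEd -> SchoolQuality
  P5: ClassSize <- PeerGroup -> Attendance -> SchoolQuality
  P6: ClassSize <- PeerGroup -> TestScore <- ParentEd -> SchoolQuality
  P7: ClassSize <- PeerGroup -> TestScore <- Attendance -> SchoolQuality
Condition 1 (no descendant of ClassSize in the set): holds — descendants of ClassSize are {SchoolQuality}; none are in {PeerGroup, TestScore}.
Condition 2 (every backdoor path blocked by {PeerGroup, TestScore}):
  P1: blocked at fork node PeerGroup ∈ conditioning set.
  P2: open — collider(s) TestScore are conditioned on (or have a conditioned descendant) and no non-collider on the path is in the set.
  P3: open — no interior node is in the conditioning set.
  P4: blocked at fork node PeerGroup ∈ conditioning set.
  P5: blocked at fork node PeerGroup ∈ conditioning set.
  P6: blocked at fork node PeerGroup ∈ conditioning set.
  P7: blocked at fork node PeerGroup ∈ conditioning set.
{PeerGroup, TestScore} does not satisfy the backdoor criterion.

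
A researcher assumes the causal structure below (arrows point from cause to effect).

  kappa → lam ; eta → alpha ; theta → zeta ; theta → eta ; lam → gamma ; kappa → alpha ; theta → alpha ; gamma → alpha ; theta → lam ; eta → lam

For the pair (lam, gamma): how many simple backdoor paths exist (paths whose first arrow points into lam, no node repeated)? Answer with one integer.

A backdoor path from lam to gamma is any simple undirected path whose first edge points into lam (i.e. leaves lam via a parent).
Parents of lam: {eta, kappa, theta}.
Enumerating:
  P1: lam <- theta -> eta -> alpha <- gamma
  P2: lam <- theta -> alpha <- gamma
  P3: lam <- eta <- theta -> alpha <- gamma
  P4: lam <- eta -> alpha <- gamma
  P5: lam <- kappa -> alpha <- gamma
That exhausts the simple backdoor paths. Count: 5.

5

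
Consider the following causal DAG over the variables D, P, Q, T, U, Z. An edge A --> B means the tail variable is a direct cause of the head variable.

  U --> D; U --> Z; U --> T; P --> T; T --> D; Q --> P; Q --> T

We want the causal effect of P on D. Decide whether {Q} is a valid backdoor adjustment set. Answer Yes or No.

Backdoor paths from P to D (paths whose first edge points into P):
  P1: P <- Q -> T <- U -> D
  P2: P <- Q -> T -> D
Condition 1 (no descendant of P in the set): holds — descendants of P are {D, T}; none are in {Q}.
Condition 2 (every backdoor path blocked by {Q}):
  P1: blocked at fork node Q ∈ conditioning set.
  P2: blocked at fork node Q ∈ conditioning set.
{Q} satisfies the backdoor criterion.

Yes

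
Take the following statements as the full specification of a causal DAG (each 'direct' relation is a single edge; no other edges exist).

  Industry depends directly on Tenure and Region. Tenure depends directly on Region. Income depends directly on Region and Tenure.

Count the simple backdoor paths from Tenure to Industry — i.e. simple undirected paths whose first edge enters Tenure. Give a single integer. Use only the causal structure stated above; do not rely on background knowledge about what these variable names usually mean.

1

A backdoor path from Tenure to Industry is any simple undirected path whose first edge points into Tenure (i.e. leaves Tenure via a parent).
Parents of Tenure: {Region}.
Enumerating:
  P1: Tenure <- Region -> Industry
That exhausts the simple backdoor paths. Count: 1.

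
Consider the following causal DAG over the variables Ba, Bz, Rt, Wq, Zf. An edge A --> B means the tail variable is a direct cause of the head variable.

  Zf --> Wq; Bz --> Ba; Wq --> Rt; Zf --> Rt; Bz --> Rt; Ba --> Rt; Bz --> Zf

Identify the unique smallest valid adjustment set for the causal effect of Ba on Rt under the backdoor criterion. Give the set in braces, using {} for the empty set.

{Bz}

Variables eligible for adjustment (non-descendants of Ba, excluding Ba and Rt): {Bz, Wq, Zf}.
Backdoor paths from Ba to Rt:
  P1: Ba <- Bz -> Zf -> Wq -> Rt
  P2: Ba <- Bz -> Zf -> Rt
  P3: Ba <- Bz -> Rt
The empty set is not sufficient: P1 (Ba <- Bz -> Zf -> Wq -> Rt) has no collider blocking it and no conditioned non-collider, so it is open.
Try {Bz}:
  P1: blocked at fork node Bz ∈ conditioning set.
  P2: blocked at fork node Bz ∈ conditioning set.
  P3: blocked at fork node Bz ∈ conditioning set.
{Bz} contains no descendant of Ba and blocks every backdoor path.
No other singleton works — e.g. {Zf} leaves P3 open — so {Bz} is the unique smallest valid adjustment set.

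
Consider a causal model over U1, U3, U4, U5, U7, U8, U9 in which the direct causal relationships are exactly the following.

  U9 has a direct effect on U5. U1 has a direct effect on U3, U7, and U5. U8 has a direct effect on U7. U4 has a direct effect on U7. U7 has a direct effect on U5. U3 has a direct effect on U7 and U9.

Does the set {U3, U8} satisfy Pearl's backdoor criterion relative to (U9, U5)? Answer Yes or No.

Backdoor paths from U9 to U5 (paths whose first edge points into U9):
  P1: U9 <- U3 <- U1 -> U7 -> U5
  P2: U9 <- U3 <- U1 -> U5
  P3: U9 <- U3 -> U7 <- U1 -> U5
  P4: U9 <- U3 -> U7 -> U5
Condition 1 (no descendant of U9 in the set): holds — descendants of U9 are {U5}; none are in {U3, U8}.
Condition 2 (every backdoor path blocked by {U3, U8}):
  P1: blocked at chain node U3 ∈ conditioning set.
  P2: blocked at chain node U3 ∈ conditioning set.
  P3: blocked at fork node U3 ∈ conditioning set.
  P4: blocked at fork node U3 ∈ conditioning set.
{U3, U8} satisfies the backdoor criterion.

Yes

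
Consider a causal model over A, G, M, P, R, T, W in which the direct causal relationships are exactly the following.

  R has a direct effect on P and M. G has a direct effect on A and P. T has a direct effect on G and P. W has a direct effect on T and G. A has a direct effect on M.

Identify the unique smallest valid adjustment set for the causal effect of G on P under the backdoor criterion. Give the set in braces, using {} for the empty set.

Variables eligible for adjustment (non-descendants of G, excluding G and P): {R, T, W}.
Backdoor paths from G to P:
  P1: G <- W -> T -> P
  P2: G <- T -> P
The empty set is not sufficient: P1 (G <- W -> T -> P) has no collider blocking it and no conditioned non-collider, so it is open.
Try {T}:
  P1: blocked at chain node T ∈ conditioning set.
  P2: blocked at fork node T ∈ conditioning set.
{T} contains no descendant of G and blocks every backdoor path.
No other singleton works — e.g. {W} leaves P2 open — so {T} is the unique smallest valid adjustment set.

{T}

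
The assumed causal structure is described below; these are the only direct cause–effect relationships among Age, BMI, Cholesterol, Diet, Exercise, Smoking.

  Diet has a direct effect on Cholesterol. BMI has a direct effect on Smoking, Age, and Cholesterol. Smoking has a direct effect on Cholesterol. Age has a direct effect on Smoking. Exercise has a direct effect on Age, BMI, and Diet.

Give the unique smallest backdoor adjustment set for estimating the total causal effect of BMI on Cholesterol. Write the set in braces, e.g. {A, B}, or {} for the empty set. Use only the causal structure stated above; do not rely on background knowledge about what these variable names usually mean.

{Exercise}

Variables eligible for adjustment (non-descendants of BMI, excluding BMI and Cholesterol): {Diet, Exercise}.
Backdoor paths from BMI to Cholesterol:
  P1: BMI <- Exercise -> Age -> Smoking -> Cholesterol
  P2: BMI <- Exercise -> Diet -> Cholesterol
The empty set is not sufficient: P1 (BMI <- Exercise -> Age -> Smoking -> Cholesterol) has no collider blocking it and no conditioned non-collider, so it is open.
Try {Exercise}:
  P1: blocked at fork node Exercise ∈ conditioning set.
  P2: blocked at fork node Exercise ∈ conditioning set.
{Exercise} contains no descendant of BMI and blocks every backdoor path.
No other singleton works — e.g. {Diet} leaves P1 open — so {Exercise} is the unique smallest valid adjustment set.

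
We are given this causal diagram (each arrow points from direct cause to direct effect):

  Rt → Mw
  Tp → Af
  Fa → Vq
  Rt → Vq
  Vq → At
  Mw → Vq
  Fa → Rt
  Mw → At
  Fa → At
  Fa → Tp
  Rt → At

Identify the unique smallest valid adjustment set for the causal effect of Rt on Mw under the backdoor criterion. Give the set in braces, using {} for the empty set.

Variables eligible for adjustment (non-descendants of Rt, excluding Rt and Mw): {Af, Fa, Tp}.
Backdoor paths from Rt to Mw:
  P1: Rt <- Fa -> Vq <- Mw
  P2: Rt <- Fa -> Vq -> At <- Mw
  P3: Rt <- Fa -> At <- Mw
  P4: Rt <- Fa -> At <- Vq <- Mw
Each backdoor path contains an unconditioned collider, so every path is already blocked with the empty conditioning set:
  P1: blocked at collider Vq (neither it nor any descendant is in the conditioning set).
  P2: blocked at collider At (neither it nor any descendant is in the conditioning set).
  P3: blocked at collider At (neither it nor any descendant is in the conditioning set).
  P4: blocked at collider At (neither it nor any descendant is in the conditioning set).
The empty set is therefore the unique smallest valid set.

{}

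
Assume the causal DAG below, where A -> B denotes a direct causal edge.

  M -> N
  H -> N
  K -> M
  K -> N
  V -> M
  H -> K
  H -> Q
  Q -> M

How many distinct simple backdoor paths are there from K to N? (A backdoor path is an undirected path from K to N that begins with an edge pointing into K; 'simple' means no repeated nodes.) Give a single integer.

2

A backdoor path from K to N is any simple undirected path whose first edge points into K (i.e. leaves K via a parent).
Parents of K: {H}.
Enumerating:
  P1: K <- H -> Q -> M -> N
  P2: K <- H -> N
That exhausts the simple backdoor paths. Count: 2.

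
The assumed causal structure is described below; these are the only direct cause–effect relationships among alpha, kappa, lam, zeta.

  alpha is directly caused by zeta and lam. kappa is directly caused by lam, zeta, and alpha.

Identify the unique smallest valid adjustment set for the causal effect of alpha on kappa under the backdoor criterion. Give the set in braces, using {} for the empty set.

{lam, zeta}

Variables eligible for adjustment (non-descendants of alpha, excluding alpha and kappa): {lam, zeta}.
Backdoor paths from alpha to kappa:
  P1: alpha <- zeta -> kappa
  P2: alpha <- lam -> kappa
The empty set is not sufficient: P1 (alpha <- zeta -> kappa) has no collider blocking it and no conditioned non-collider, so it is open.
Try {lam, zeta}:
  P1: blocked at fork node zeta ∈ conditioning set.
  P2: blocked at fork node lam ∈ conditioning set.
{lam, zeta} contains no descendant of alpha and blocks every backdoor path.
Every element of {lam, zeta} is needed (dropping lam leaves P2 open; dropping zeta leaves P1 open), so no proper subset is valid.
Among all size-2 subsets of the eligible variables, only {lam, zeta} blocks every backdoor path, so it is the unique smallest valid adjustment set.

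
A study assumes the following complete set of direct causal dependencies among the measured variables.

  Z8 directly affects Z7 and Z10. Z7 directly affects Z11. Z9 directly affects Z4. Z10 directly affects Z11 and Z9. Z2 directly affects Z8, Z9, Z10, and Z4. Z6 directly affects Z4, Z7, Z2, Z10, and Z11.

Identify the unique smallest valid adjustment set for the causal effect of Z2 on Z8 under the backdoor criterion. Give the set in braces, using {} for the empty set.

{}

Variables eligible for adjustment (non-descendants of Z2, excluding Z2 and Z8): {Z6}.
Backdoor paths from Z2 to Z8:
  P1: Z2 <- Z6 -> Z7 <- Z8
  P2: Z2 <- Z6 -> Z7 -> Z11 <- Z10 <- Z8
  P3: Z2 <- Z6 -> Z10 <- Z8
  P4: Z2 <- Z6 -> Z10 -> Z11 <- Z7 <- Z8
  P5: Z2 <- Z6 -> Z11 <- Z7 <- Z8
  P6: Z2 <- Z6 -> Z11 <- Z10 <- Z8
  P7: Z2 <- Z6 -> Z4 <- Z9 <- Z10 <- Z8
  P8: Z2 <- Z6 -> Z4 <- Z9 <- Z10 -> Z11 <- Z7 <- Z8
Each backdoor path contains an unconditioned collider, so every path is already blocked with the empty conditioning set:
  P1: blocked at collider Z7 (neither it nor any descendant is in the conditioning set).
  P2: blocked at collider Z11 (neither it nor any descendant is in the conditioning set).
  P3: blocked at collider Z10 (neither it nor any descendant is in the conditioning set).
  P4: blocked at collider Z11 (neither it nor any descendant is in the conditioning set).
  P5: blocked at collider Z11 (neither it nor any descendant is in the conditioning set).
  P6: blocked at collider Z11 (neither it nor any descendant is in the conditioning set).
  P7: blocked at collider Z4 (neither it nor any descendant is in the conditioning set).
  P8: blocked at collider Z4 (neither it nor any descendant is in the conditioning set).
The empty set is therefore the unique smallest valid set.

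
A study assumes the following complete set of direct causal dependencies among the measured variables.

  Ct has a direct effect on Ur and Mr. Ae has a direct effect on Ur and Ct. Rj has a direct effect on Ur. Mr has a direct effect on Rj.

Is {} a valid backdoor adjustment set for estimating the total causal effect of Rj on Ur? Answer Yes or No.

No

Backdoor paths from Rj to Ur (paths whose first edge points into Rj):
  P1: Rj <- Mr <- Ct <- Ae -> Ur
  P2: Rj <- Mr <- Ct -> Ur
Condition 1 (no descendant of Rj in the set): holds — descendants of Rj are {Ur}; none are in {}.
Condition 2 (every backdoor path blocked by {}):
  P1: open — no interior node is in the conditioning set.
  P2: open — no interior node is in the conditioning set.
{} does not satisfy the backdoor criterion.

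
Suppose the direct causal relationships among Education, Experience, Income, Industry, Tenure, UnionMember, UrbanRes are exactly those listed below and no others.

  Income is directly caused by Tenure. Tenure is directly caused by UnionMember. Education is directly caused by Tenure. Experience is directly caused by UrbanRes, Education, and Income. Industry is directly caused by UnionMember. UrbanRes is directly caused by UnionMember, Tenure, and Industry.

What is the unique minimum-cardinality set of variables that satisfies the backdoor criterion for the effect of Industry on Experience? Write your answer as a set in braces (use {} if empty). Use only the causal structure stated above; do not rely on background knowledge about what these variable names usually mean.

{UnionMember}

Variables eligible for adjustment (non-descendants of Industry, excluding Industry and Experience): {Education, Income, Tenure, UnionMember}.
Backdoor paths from Industry to Experience:
  P1: Industry <- UnionMember -> Tenure -> Income -> Experience
  P2: Industry <- UnionMember -> Tenure -> Education -> Experience
  P3: Industry <- UnionMember -> Tenure -> UrbanRes -> Experience
  P4: Industry <- UnionMember -> UrbanRes <- Tenure -> Income -> Experience
  P5: Industry <- UnionMember -> UrbanRes <- Tenure -> Education -> Experience
  P6: Industry <- UnionMember -> UrbanRes -> Experience
The empty set is not sufficient: P1 (Industry <- UnionMember -> Tenure -> Income -> Experience) has no collider blocking it and no conditioned non-collider, so it is open.
Try {UnionMember}:
  P1: blocked at fork node UnionMember ∈ conditioning set.
  P2: blocked at fork node UnionMember ∈ conditioning set.
  P3: blocked at fork node UnionMember ∈ conditioning set.
  P4: blocked at fork node UnionMember ∈ conditioning set.
  P5: blocked at fork node UnionMember ∈ conditioning set.
  P6: blocked at fork node UnionMember ∈ conditioning set.
{UnionMember} contains no descendant of Industry and blocks every backdoor path.
No other singleton works — e.g. {Tenure} leaves P6 open — so {UnionMember} is the unique smallest valid adjustment set.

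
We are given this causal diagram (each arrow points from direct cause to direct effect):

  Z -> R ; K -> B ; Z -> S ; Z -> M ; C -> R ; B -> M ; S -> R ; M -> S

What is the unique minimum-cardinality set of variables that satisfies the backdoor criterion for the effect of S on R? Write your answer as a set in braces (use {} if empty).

{Z}

Variables eligible for adjustment (non-descendants of S, excluding S and R): {B, C, K, M, Z}.
Backdoor paths from S to R:
  P1: S <- Z -> R
  P2: S <- M <- Z -> R
The empty set is not sufficient: P1 (S <- Z -> R) has no collider blocking it and no conditioned non-collider, so it is open.
Try {Z}:
  P1: blocked at fork node Z ∈ conditioning set.
  P2: blocked at fork node Z ∈ conditioning set.
{Z} contains no descendant of S and blocks every backdoor path.
No other singleton works — e.g. {C} leaves P1 open — so {Z} is the unique smallest valid adjustment set.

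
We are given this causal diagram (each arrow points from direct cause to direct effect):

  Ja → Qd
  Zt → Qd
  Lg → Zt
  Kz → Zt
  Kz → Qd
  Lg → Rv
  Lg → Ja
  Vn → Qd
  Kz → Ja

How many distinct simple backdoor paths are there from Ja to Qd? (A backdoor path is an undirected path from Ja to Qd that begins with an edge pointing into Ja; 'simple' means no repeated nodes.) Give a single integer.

A backdoor path from Ja to Qd is any simple undirected path whose first edge points into Ja (i.e. leaves Ja via a parent).
Parents of Ja: {Kz, Lg}.
Enumerating:
  P1: Ja <- Kz -> Zt -> Qd
  P2: Ja <- Kz -> Qd
  P3: Ja <- Lg -> Zt <- Kz -> Qd
  P4: Ja <- Lg -> Zt -> Qd
That exhausts the simple backdoor paths. Count: 4.

4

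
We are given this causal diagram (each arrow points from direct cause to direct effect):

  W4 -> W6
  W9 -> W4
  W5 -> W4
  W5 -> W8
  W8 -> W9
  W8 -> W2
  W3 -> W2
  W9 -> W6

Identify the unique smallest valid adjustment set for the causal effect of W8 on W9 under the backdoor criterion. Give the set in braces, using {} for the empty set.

{}

Variables eligible for adjustment (non-descendants of W8, excluding W8 and W9): {W3, W5}.
Backdoor paths from W8 to W9:
  P1: W8 <- W5 -> W4 <- W9
  P2: W8 <- W5 -> W4 -> W6 <- W9
Each backdoor path contains an unconditioned collider, so every path is already blocked with the empty conditioning set:
  P1: blocked at collider W4 (neither it nor any descendant is in the conditioning set).
  P2: blocked at collider W6 (neither it nor any descendant is in the conditioning set).
The empty set is therefore the unique smallest valid set.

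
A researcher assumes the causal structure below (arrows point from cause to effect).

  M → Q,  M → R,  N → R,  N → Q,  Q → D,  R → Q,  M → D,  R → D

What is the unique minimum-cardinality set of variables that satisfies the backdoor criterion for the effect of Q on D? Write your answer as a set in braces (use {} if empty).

Variables eligible for adjustment (non-descendants of Q, excluding Q and D): {M, N, R}.
Backdoor paths from Q to D:
  P1: Q <- N -> R <- M -> D
  P2: Q <- N -> R -> D
  P3: Q <- M -> R -> D
  P4: Q <- M -> D
  P5: Q <- R <- M -> D
  P6: Q <- R -> D
The empty set is not sufficient: P2 (Q <- N -> R -> D) has no collider blocking it and no conditioned non-collider, so it is open.
Try {M, R}:
  P1: blocked at fork node M ∈ conditioning set.
  P2: blocked at chain node R ∈ conditioning set.
  P3: blocked at fork node M ∈ conditioning set.
  P4: blocked at fork node M ∈ conditioning set.
  P5: blocked at chain node R ∈ conditioning set.
  P6: blocked at fork node R ∈ conditioning set.
{M, R} contains no descendant of Q and blocks every backdoor path.
Every element of {M, R} is needed (dropping M leaves P1 open; dropping R leaves P2 open), so no proper subset is valid.
Among all size-2 subsets of the eligible variables, only {M, R} blocks every backdoor path, so it is the unique smallest valid adjustment set.

{M, R}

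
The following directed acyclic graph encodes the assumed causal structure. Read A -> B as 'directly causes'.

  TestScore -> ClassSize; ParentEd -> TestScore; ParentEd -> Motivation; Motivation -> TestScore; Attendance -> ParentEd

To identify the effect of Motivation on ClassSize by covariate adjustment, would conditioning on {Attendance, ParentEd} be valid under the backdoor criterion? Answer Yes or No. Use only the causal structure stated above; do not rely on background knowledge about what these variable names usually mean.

Yes

Backdoor paths from Motivation to ClassSize (paths whose first edge points into Motivation):
  P1: Motivation <- ParentEd -> TestScore -> ClassSize
Condition 1 (no descendant of Motivation in the set): holds — descendants of Motivation are {ClassSize, TestScore}; none are in {Attendance, ParentEd}.
Condition 2 (every backdoor path blocked by {Attendance, ParentEd}):
  P1: blocked at fork node ParentEd ∈ conditioning set.
{Attendance, ParentEd} satisfies the backdoor criterion.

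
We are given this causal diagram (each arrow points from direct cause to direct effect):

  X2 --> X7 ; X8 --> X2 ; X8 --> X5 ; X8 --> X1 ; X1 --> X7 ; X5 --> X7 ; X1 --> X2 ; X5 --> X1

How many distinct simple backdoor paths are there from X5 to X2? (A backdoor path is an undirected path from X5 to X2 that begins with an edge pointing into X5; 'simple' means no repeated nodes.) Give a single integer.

3

A backdoor path from X5 to X2 is any simple undirected path whose first edge points into X5 (i.e. leaves X5 via a parent).
Parents of X5: {X8}.
Enumerating:
  P1: X5 <- X8 -> X1 -> X2
  P2: X5 <- X8 -> X1 -> X7 <- X2
  P3: X5 <- X8 -> X2
That exhausts the simple backdoor paths. Count: 3.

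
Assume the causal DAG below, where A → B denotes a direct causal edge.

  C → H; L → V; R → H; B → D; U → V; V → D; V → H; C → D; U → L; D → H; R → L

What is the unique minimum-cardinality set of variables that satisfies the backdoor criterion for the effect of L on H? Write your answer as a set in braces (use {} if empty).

{R, U}

Variables eligible for adjustment (non-descendants of L, excluding L and H): {B, C, R, U}.
Backdoor paths from L to H:
  P1: L <- U -> V -> D <- C -> H
  P2: L <- U -> V -> D -> H
  P3: L <- U -> V -> H
  P4: L <- R -> H
The empty set is not sufficient: P2 (L <- U -> V -> D -> H) has no collider blocking it and no conditioned non-collider, so it is open.
Try {R, U}:
  P1: blocked at fork node U ∈ conditioning set.
  P2: blocked at fork node U ∈ conditioning set.
  P3: blocked at fork node U ∈ conditioning set.
  P4: blocked at fork node R ∈ conditioning set.
{R, U} contains no descendant of L and blocks every backdoor path.
Every element of {R, U} is needed (dropping R leaves P4 open; dropping U leaves P2 open), so no proper subset is valid.
Among all size-2 subsets of the eligible variables, only {R, U} blocks every backdoor path, so it is the unique smallest valid adjustment set.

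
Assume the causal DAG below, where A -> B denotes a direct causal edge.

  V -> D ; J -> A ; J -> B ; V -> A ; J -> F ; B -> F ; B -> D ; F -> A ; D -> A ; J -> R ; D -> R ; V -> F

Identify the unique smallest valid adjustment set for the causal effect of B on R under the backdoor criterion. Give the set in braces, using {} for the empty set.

{J}

Variables eligible for adjustment (non-descendants of B, excluding B and R): {J, V}.
Backdoor paths from B to R:
  P1: B <- J -> F <- V -> D -> R
  P2: B <- J -> F <- V -> A <- D -> R
  P3: B <- J -> F -> A <- V -> D -> R
  P4: B <- J -> F -> A <- D -> R
  P5: B <- J -> A <- V -> D -> R
  P6: B <- J -> A <- D -> R
  P7: B <- J -> A <- F <- V -> D -> R
  P8: B <- J -> R
The empty set is not sufficient: P8 (B <- J -> R) has no collider blocking it and no conditioned non-collider, so it is open.
Try {J}:
  P1: blocked at fork node J ∈ conditioning set.
  P2: blocked at fork node J ∈ conditioning set.
  P3: blocked at fork node J ∈ conditioning set.
  P4: blocked at fork node J ∈ conditioning set.
  P5: blocked at fork node J ∈ conditioning set.
  P6: blocked at fork node J ∈ conditioning set.
  P7: blocked at fork node J ∈ conditioning set.
  P8: blocked at fork node J ∈ conditioning set.
{J} contains no descendant of B and blocks every backdoor path.
No other singleton works — e.g. {V} leaves P8 open — so {J} is the unique smallest valid adjustment set.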